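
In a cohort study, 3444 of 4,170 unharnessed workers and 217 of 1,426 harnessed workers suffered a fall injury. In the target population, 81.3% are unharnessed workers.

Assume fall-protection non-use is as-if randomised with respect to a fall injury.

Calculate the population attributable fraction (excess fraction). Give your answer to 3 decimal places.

p₁ = P(outcome | exposed) = 3444/4170 = 0.8259
p₀ = P(outcome | unexposed) = 217/1426 = 0.15217
Overall risk P(Y=1) = π·p₁ + (1−π)·p₀ = 0.813×0.8259 + 0.187×0.15217 = 0.69991.
Under exogeneity, PAF = [P(Y=1) − p₀] / P(Y=1).
PAF = (0.69991 − 0.15217) / 0.69991 ≈ 0.7826

PAF ≈ 0.783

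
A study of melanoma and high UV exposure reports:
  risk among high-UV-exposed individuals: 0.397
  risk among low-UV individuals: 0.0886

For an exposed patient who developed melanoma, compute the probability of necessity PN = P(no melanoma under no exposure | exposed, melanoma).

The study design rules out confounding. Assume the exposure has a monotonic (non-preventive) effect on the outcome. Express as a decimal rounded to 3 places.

PN ≈ 0.777

Let p₁ = 0.397, p₀ = 0.0886.
Under exogeneity and monotonicity, PN = (p₁ − p₀) / p₁.
PN = (0.397 − 0.0886) / 0.397 = 0.3084 / 0.397 ≈ 0.7768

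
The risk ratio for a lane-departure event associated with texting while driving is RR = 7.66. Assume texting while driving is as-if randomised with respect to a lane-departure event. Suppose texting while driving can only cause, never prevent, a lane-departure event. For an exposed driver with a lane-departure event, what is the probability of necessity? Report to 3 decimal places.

PN ≈ 0.869

Under exogeneity and monotonicity, PN = (RR − 1) / RR = 1 − 1/RR.
PN = (7.66 − 1) / 7.66 = 6.66 / 7.66 ≈ 0.8695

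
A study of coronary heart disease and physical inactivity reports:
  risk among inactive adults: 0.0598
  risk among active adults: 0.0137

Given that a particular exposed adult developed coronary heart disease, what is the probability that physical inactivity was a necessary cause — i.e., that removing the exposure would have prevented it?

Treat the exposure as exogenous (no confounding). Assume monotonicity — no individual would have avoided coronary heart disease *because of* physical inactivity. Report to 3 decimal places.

Let p₁ = 0.0598, p₀ = 0.0137.
Under exogeneity and monotonicity, PN = (p₁ − p₀) / p₁.
PN = (0.0598 − 0.0137) / 0.0598 = 0.0461 / 0.0598 ≈ 0.7709

PN ≈ 0.771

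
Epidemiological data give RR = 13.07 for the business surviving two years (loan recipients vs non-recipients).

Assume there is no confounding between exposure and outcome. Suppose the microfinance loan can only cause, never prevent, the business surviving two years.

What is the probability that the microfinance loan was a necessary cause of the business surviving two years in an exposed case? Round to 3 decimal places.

PN ≈ 0.923

Under exogeneity and monotonicity, PN = (RR − 1) / RR = 1 − 1/RR.
PN = (13.07 − 1) / 13.07 = 12.07 / 13.07 ≈ 0.9235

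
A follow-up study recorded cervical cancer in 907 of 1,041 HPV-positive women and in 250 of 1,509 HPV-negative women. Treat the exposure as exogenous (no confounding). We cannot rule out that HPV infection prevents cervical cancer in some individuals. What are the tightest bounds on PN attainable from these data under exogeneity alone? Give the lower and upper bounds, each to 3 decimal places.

0.810 ≤ PN ≤ 0.958

p₁ = P(outcome | exposed) = 907/1041 = 0.87128
p₀ = P(outcome | unexposed) = 250/1509 = 0.16567
Under exogeneity alone the bounds on PN are max{0,(p₁−p₀)/p₁} ≤ PN ≤ min{1,(1−p₀)/p₁}.
  lower = (p₁ − p₀)/p₁ = 0.7056 / 0.87128 ≈ 0.8099
  upper = min{1, (1 − p₀)/p₁} = 0.83433 / 0.87128 ≈ 0.9576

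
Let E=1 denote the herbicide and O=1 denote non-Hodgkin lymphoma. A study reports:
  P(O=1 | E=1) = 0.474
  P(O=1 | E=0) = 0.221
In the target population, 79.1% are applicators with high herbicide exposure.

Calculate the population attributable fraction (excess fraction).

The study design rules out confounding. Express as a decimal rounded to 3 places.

PAF ≈ 0.475

Let p₁ = 0.474, p₀ = 0.221.
Overall risk P(Y=1) = π·p₁ + (1−π)·p₀ = 0.791×0.474 + 0.209×0.221 = 0.42112.
Under exogeneity, PAF = [P(Y=1) − p₀] / P(Y=1).
PAF = (0.42112 − 0.221) / 0.42112 ≈ 0.4752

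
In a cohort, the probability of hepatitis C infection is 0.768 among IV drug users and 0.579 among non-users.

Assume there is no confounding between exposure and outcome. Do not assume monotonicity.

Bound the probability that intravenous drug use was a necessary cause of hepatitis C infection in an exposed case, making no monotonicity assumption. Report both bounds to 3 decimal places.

0.246 ≤ PN ≤ 0.548

Let p₁ = 0.768, p₀ = 0.579.
Under exogeneity alone the bounds on PN are max{0,(p₁−p₀)/p₁} ≤ PN ≤ min{1,(1−p₀)/p₁}.
  lower = (p₁ − p₀)/p₁ = 0.189 / 0.768 ≈ 0.2461
  upper = min{1, (1 − p₀)/p₁} = 0.421 / 0.768 ≈ 0.5482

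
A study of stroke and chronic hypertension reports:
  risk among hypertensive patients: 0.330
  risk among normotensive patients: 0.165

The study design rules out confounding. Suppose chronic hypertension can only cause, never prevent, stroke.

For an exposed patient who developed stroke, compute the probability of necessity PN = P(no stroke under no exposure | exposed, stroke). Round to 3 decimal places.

Let p₁ = 0.33, p₀ = 0.165.
Under exogeneity and monotonicity, PN = (p₁ − p₀) / p₁.
PN = (0.33 − 0.165) / 0.33 = 0.165 / 0.33 ≈ 0.5000

PN ≈ 0.500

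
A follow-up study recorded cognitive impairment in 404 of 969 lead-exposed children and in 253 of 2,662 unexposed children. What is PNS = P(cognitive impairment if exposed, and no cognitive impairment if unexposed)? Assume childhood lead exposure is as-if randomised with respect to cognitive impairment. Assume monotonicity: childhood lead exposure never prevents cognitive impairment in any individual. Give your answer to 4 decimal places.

PNS ≈ 0.3219

p₁ = P(outcome | exposed) = 404/969 = 0.41692
p₀ = P(outcome | unexposed) = 253/2662 = 0.095041
Under exogeneity and monotonicity, PNS = p₁ − p₀.
PNS = 0.41692 − 0.095041 = 0.32188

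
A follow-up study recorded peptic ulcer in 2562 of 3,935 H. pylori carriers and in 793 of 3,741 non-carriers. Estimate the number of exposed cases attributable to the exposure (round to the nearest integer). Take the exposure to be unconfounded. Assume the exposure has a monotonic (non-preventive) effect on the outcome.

about 1728 cases

p₁ = P(outcome | exposed) = 2562/3935 = 0.65108
p₀ = P(outcome | unexposed) = 793/3741 = 0.21198
PN = (p₁ − p₀)/p₁ = (0.65108 − 0.21198) / 0.65108 ≈ 0.67442.
Attributable cases ≈ PN × (exposed cases) = 0.67442 × 2562 ≈ 1727.88.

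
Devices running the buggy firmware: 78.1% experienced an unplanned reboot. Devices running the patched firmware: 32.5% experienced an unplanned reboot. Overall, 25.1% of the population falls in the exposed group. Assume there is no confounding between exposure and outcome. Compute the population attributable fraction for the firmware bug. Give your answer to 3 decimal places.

p₁ = 0.781, p₀ = 0.325.
Overall risk P(Y=1) = π·p₁ + (1−π)·p₀ = 0.251×0.781 + 0.749×0.325 = 0.43946.
Under exogeneity, PAF = [P(Y=1) − p₀] / P(Y=1).
PAF = (0.43946 − 0.325) / 0.43946 ≈ 0.2604

PAF ≈ 0.260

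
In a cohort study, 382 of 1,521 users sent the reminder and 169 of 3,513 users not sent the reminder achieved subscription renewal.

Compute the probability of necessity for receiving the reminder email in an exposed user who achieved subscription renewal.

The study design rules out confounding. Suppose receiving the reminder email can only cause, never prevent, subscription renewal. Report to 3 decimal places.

p₁ = P(outcome | exposed) = 382/1521 = 0.25115
p₀ = P(outcome | unexposed) = 169/3513 = 0.048107
Under exogeneity and monotonicity, PN = (p₁ − p₀) / p₁.
PN = (0.25115 − 0.048107) / 0.25115 = 0.20304 / 0.25115 ≈ 0.8085

PN ≈ 0.808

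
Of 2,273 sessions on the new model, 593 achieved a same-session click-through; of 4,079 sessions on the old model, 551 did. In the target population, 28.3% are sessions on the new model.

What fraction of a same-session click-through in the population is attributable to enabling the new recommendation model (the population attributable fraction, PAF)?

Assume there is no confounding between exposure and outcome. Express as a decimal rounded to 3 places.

p₁ = P(outcome | exposed) = 593/2273 = 0.26089
p₀ = P(outcome | unexposed) = 551/4079 = 0.13508
Overall risk P(Y=1) = π·p₁ + (1−π)·p₀ = 0.283×0.26089 + 0.717×0.13508 = 0.17069.
Under exogeneity, PAF = [P(Y=1) − p₀] / P(Y=1).
PAF = (0.17069 − 0.13508) / 0.17069 ≈ 0.2086

PAF ≈ 0.209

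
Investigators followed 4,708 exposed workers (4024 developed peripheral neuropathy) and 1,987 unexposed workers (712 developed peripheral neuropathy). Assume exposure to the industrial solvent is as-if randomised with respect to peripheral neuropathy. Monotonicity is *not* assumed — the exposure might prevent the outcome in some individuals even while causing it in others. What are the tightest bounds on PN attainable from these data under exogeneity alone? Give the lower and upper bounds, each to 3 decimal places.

p₁ = P(outcome | exposed) = 4024/4708 = 0.85472
p₀ = P(outcome | unexposed) = 712/1987 = 0.35833
Under exogeneity alone the bounds on PN are max{0,(p₁−p₀)/p₁} ≤ PN ≤ min{1,(1−p₀)/p₁}.
  lower = (p₁ − p₀)/p₁ = 0.49639 / 0.85472 ≈ 0.5808
  upper = min{1, (1 − p₀)/p₁} = 0.64167 / 0.85472 ≈ 0.7507

0.581 ≤ PN ≤ 0.751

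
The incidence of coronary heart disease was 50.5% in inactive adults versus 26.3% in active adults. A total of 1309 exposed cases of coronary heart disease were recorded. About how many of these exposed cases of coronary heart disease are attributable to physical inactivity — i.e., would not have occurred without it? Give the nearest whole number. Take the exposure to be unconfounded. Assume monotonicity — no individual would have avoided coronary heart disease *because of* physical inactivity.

p₁ = 0.505, p₀ = 0.263.
PN = (p₁ − p₀)/p₁ = (0.505 − 0.263) / 0.505 ≈ 0.47921.
Attributable cases ≈ PN × (exposed cases) = 0.47921 × 1309 ≈ 627.28.

about 627 cases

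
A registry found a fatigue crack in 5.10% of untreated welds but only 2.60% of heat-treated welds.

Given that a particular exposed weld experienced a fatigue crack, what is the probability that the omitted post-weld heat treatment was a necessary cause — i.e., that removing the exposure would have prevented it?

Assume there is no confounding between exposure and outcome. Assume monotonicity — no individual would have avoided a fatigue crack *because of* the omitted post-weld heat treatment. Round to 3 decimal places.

p₁ = 0.051, p₀ = 0.026.
Under exogeneity and monotonicity, PN = (p₁ − p₀) / p₁.
PN = (0.051 − 0.026) / 0.051 = 0.025 / 0.051 ≈ 0.4902

PN ≈ 0.490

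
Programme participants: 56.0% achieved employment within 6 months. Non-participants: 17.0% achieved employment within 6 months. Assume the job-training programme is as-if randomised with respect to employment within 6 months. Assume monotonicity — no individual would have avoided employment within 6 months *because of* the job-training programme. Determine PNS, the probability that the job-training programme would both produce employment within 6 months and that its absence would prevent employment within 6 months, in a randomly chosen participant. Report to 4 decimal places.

p₁ = 0.56, p₀ = 0.17.
Under exogeneity and monotonicity, PNS = p₁ − p₀.
PNS = 0.56 − 0.17 = 0.39

PNS ≈ 0.3900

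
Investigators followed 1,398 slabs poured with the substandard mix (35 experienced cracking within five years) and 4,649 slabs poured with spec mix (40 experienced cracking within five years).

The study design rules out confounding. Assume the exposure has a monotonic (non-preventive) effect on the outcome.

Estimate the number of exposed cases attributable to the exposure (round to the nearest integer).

p₁ = P(outcome | exposed) = 35/1398 = 0.025036
p₀ = P(outcome | unexposed) = 40/4649 = 0.008604
PN = (p₁ − p₀)/p₁ = (0.025036 − 0.008604) / 0.025036 ≈ 0.65633.
Attributable cases ≈ PN × (exposed cases) = 0.65633 × 35 ≈ 22.97.

about 23 cases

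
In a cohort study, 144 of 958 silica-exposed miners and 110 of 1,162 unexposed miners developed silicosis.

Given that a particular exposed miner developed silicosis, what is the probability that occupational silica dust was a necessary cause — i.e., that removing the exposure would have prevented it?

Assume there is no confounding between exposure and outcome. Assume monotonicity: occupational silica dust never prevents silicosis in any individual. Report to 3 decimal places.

p₁ = P(outcome | exposed) = 144/958 = 0.15031
p₀ = P(outcome | unexposed) = 110/1162 = 0.094664
Under exogeneity and monotonicity, PN = (p₁ − p₀) / p₁.
PN = (0.15031 − 0.094664) / 0.15031 = 0.055649 / 0.15031 ≈ 0.3702

PN ≈ 0.370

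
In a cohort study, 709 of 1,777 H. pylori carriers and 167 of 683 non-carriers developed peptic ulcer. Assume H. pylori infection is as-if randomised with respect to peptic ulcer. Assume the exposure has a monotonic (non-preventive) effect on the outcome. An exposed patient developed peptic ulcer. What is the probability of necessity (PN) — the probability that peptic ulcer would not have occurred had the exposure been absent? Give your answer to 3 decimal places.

p₁ = P(outcome | exposed) = 709/1777 = 0.39899
p₀ = P(outcome | unexposed) = 167/683 = 0.24451
Under exogeneity and monotonicity, PN = (p₁ − p₀) / p₁.
PN = (0.39899 − 0.24451) / 0.39899 = 0.15448 / 0.39899 ≈ 0.3872

PN ≈ 0.387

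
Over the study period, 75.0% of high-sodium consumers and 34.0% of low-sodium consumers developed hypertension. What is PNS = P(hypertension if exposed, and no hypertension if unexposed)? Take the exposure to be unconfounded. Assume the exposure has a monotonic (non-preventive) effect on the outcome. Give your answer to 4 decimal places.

p₁ = 0.75, p₀ = 0.34.
Under exogeneity and monotonicity, PNS = p₁ − p₀.
PNS = 0.75 − 0.34 = 0.41

PNS ≈ 0.4100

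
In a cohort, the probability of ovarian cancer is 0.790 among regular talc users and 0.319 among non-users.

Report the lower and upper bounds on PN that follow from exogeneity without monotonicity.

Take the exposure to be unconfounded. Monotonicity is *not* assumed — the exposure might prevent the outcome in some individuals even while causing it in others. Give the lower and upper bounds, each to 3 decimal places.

Let p₁ = 0.79, p₀ = 0.319.
Under exogeneity alone the bounds on PN are max{0,(p₁−p₀)/p₁} ≤ PN ≤ min{1,(1−p₀)/p₁}.
  lower = (p₁ − p₀)/p₁ = 0.471 / 0.79 ≈ 0.5962
  upper = min{1, (1 − p₀)/p₁} = 0.681 / 0.79 ≈ 0.8620

0.596 ≤ PN ≤ 0.862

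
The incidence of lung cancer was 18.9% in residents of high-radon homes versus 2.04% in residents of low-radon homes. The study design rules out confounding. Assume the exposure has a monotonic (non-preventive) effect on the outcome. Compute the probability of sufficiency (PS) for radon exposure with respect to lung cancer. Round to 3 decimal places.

PS ≈ 0.172

p₁ = 0.189, p₀ = 0.0204.
Under exogeneity and monotonicity, PS = (p₁ − p₀) / (1 − p₀).
PS = (0.189 − 0.0204) / (1 − 0.0204) = 0.1686 / 0.9796 ≈ 0.1721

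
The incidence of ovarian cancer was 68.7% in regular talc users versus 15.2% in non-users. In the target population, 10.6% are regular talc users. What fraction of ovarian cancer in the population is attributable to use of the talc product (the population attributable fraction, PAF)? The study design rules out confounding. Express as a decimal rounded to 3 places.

PAF ≈ 0.272

p₁ = 0.687, p₀ = 0.152.
Overall risk P(Y=1) = π·p₁ + (1−π)·p₀ = 0.106×0.687 + 0.894×0.152 = 0.20871.
Under exogeneity, PAF = [P(Y=1) − p₀] / P(Y=1).
PAF = (0.20871 − 0.152) / 0.20871 ≈ 0.2717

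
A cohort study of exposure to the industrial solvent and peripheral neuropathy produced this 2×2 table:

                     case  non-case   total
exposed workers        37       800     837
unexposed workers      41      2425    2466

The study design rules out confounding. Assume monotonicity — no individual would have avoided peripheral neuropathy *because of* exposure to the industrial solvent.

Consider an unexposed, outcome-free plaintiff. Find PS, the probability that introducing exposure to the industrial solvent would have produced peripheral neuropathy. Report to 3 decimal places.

PS ≈ 0.028

p₁ = P(outcome | exposed) = 37/837 = 0.044205
p₀ = P(outcome | unexposed) = 41/2466 = 0.016626
Under exogeneity and monotonicity, PS = (p₁ − p₀)/(1 − p₀).
PS = (0.044205 − 0.016626) / 0.98337 ≈ 0.0280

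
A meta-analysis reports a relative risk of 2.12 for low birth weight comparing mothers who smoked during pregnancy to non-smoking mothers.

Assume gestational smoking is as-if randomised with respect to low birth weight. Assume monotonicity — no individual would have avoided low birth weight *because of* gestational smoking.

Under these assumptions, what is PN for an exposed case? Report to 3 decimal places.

Under exogeneity and monotonicity, PN = (RR − 1) / RR = 1 − 1/RR.
PN = (2.12 − 1) / 2.12 = 1.12 / 2.12 ≈ 0.5283

PN ≈ 0.528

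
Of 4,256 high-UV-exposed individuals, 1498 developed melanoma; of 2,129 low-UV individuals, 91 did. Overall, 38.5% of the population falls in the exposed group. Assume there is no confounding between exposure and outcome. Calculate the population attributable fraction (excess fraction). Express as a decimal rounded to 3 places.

p₁ = P(outcome | exposed) = 1498/4256 = 0.35197
p₀ = P(outcome | unexposed) = 91/2129 = 0.042743
Overall risk P(Y=1) = π·p₁ + (1−π)·p₀ = 0.385×0.35197 + 0.615×0.042743 = 0.1618.
Under exogeneity, PAF = [P(Y=1) − p₀] / P(Y=1).
PAF = (0.1618 − 0.042743) / 0.1618 ≈ 0.7358

PAF ≈ 0.736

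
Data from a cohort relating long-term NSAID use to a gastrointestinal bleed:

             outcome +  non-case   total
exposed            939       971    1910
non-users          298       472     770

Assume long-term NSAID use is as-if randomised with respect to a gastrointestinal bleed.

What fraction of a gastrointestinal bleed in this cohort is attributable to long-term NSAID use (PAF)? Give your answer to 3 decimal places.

PAF ≈ 0.162

p₁ = P(outcome | exposed) = 939/1910 = 0.49162
p₀ = P(outcome | unexposed) = 298/770 = 0.38701
Exposure prevalence π = 1910/2680 = 0.71269; overall risk P(Y=1) = 0.46157.
Under exogeneity, PAF = [P(Y=1) − p₀]/P(Y=1).
PAF = (0.46157 − 0.38701) / 0.46157 ≈ 0.1615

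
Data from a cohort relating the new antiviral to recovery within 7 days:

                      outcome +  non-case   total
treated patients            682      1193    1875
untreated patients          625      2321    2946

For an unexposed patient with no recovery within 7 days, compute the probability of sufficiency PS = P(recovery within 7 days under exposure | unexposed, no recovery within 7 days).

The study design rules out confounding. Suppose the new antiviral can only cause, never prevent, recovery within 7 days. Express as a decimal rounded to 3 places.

PS ≈ 0.192

p₁ = P(outcome | exposed) = 682/1875 = 0.36373
p₀ = P(outcome | unexposed) = 625/2946 = 0.21215
Under exogeneity and monotonicity, PS = (p₁ − p₀) / (1 − p₀).
PS = (0.36373 − 0.21215) / (1 − 0.21215) = 0.15158 / 0.78785 ≈ 0.1924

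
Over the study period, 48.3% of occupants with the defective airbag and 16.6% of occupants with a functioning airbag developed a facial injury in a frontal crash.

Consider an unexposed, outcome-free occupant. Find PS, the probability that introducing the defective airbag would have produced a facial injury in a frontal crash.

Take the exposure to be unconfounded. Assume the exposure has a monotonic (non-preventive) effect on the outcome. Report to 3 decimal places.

p₁ = 0.483, p₀ = 0.166.
Under exogeneity and monotonicity, PS = (p₁ − p₀) / (1 − p₀).
PS = (0.483 − 0.166) / (1 − 0.166) = 0.317 / 0.834 ≈ 0.3801

PS ≈ 0.380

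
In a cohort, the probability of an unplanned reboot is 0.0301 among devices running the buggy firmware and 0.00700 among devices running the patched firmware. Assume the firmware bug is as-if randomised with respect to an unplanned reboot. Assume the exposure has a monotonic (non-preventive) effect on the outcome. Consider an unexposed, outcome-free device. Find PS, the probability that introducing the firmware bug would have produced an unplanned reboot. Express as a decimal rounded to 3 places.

Let p₁ = 0.0301, p₀ = 0.007.
Under exogeneity and monotonicity, PS = (p₁ − p₀) / (1 − p₀).
PS = (0.0301 − 0.007) / (1 − 0.007) = 0.0231 / 0.993 ≈ 0.0233

PS ≈ 0.023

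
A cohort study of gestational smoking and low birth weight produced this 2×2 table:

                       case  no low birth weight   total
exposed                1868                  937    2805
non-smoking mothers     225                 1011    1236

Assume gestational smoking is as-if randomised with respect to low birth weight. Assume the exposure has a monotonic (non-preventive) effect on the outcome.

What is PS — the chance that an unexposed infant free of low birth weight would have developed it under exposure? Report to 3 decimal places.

PS ≈ 0.592

p₁ = P(outcome | exposed) = 1868/2805 = 0.66595
p₀ = P(outcome | unexposed) = 225/1236 = 0.18204
Under exogeneity and monotonicity, PS = (p₁ − p₀)/(1 − p₀).
PS = (0.66595 − 0.18204) / 0.81796 ≈ 0.5916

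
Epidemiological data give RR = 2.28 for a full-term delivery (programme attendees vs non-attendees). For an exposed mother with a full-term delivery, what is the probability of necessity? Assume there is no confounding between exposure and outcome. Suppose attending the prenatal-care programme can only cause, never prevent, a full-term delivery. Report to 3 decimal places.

Under exogeneity and monotonicity, PN = (RR − 1) / RR = 1 − 1/RR.
PN = (2.28 − 1) / 2.28 = 1.28 / 2.28 ≈ 0.5614

PN ≈ 0.561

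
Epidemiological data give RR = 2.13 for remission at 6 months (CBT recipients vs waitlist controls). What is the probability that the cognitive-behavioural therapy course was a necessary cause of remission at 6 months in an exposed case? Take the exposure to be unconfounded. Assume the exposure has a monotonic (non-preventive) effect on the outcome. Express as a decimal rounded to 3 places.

Under exogeneity and monotonicity, PN = (RR − 1) / RR = 1 − 1/RR.
PN = (2.13 − 1) / 2.13 = 1.13 / 2.13 ≈ 0.5305

PN ≈ 0.531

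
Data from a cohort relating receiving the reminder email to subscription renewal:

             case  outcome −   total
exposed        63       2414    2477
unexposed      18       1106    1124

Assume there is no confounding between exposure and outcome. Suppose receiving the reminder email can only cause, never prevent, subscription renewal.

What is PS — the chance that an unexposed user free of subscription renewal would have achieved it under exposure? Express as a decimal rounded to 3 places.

p₁ = P(outcome | exposed) = 63/2477 = 0.025434
p₀ = P(outcome | unexposed) = 18/1124 = 0.016014
Under exogeneity and monotonicity, PS = (p₁ − p₀) / (1 − p₀).
PS = (0.025434 − 0.016014) / (1 − 0.016014) = 0.0094198 / 0.98399 ≈ 0.0096

PS ≈ 0.010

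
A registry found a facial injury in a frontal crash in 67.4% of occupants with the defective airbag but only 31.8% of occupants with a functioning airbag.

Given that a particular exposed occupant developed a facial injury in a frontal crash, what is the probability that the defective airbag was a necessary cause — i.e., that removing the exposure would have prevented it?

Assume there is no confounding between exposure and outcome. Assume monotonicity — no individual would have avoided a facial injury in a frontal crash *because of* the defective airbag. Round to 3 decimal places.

PN ≈ 0.528

p₁ = 0.674, p₀ = 0.318.
Under exogeneity and monotonicity, PN = (p₁ − p₀) / p₁.
PN = (0.674 − 0.318) / 0.674 = 0.356 / 0.674 ≈ 0.5282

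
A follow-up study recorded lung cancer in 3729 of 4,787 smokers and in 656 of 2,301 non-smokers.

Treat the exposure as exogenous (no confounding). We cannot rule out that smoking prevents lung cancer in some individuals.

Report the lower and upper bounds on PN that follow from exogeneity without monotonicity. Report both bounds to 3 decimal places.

p₁ = P(outcome | exposed) = 3729/4787 = 0.77898
p₀ = P(outcome | unexposed) = 656/2301 = 0.28509
Under exogeneity alone the bounds on PN are max{0,(p₁−p₀)/p₁} ≤ PN ≤ min{1,(1−p₀)/p₁}.
  lower = (p₁ − p₀)/p₁ = 0.49389 / 0.77898 ≈ 0.6340
  upper = min{1, (1 − p₀)/p₁} = 0.71491 / 0.77898 ≈ 0.9177

0.634 ≤ PN ≤ 0.918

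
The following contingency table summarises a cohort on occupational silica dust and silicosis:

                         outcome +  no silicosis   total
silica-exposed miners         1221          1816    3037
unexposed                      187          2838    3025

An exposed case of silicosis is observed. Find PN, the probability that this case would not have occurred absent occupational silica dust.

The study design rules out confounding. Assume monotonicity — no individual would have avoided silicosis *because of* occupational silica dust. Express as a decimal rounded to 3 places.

p₁ = P(outcome | exposed) = 1221/3037 = 0.40204
p₀ = P(outcome | unexposed) = 187/3025 = 0.061818
Under exogeneity and monotonicity, PN = (p₁ − p₀) / p₁.
PN = (0.40204 − 0.061818) / 0.40204 = 0.34022 / 0.40204 ≈ 0.8462

PN ≈ 0.846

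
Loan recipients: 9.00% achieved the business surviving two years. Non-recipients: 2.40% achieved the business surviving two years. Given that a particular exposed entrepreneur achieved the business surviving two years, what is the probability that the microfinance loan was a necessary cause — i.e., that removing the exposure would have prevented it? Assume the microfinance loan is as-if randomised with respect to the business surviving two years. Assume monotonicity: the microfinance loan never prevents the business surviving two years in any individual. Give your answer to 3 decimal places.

p₁ = 0.09, p₀ = 0.024.
Under exogeneity and monotonicity, PN = (p₁ − p₀) / p₁.
PN = (0.09 − 0.024) / 0.09 = 0.066 / 0.09 ≈ 0.7333

PN ≈ 0.733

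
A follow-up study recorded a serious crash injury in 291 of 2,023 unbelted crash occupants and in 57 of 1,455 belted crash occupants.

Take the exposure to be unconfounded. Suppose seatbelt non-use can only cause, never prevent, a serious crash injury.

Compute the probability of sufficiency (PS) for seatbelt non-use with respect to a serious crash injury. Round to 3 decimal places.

PS ≈ 0.109

p₁ = P(outcome | exposed) = 291/2023 = 0.14385
p₀ = P(outcome | unexposed) = 57/1455 = 0.039175
Under exogeneity and monotonicity, PS = (p₁ − p₀) / (1 − p₀).
PS = (0.14385 − 0.039175) / (1 − 0.039175) = 0.10467 / 0.96082 ≈ 0.1089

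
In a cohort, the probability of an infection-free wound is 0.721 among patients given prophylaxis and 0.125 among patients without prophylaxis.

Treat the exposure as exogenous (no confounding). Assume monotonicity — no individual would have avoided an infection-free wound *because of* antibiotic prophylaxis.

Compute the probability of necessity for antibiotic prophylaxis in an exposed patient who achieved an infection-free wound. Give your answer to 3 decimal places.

PN ≈ 0.827

Let p₁ = 0.721, p₀ = 0.125.
Under exogeneity and monotonicity, PN = (p₁ − p₀) / p₁.
PN = (0.721 − 0.125) / 0.721 = 0.596 / 0.721 ≈ 0.8266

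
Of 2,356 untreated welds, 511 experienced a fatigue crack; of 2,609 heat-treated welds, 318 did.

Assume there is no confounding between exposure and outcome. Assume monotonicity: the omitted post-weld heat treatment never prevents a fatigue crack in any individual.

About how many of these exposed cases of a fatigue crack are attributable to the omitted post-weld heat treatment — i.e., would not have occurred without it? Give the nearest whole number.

p₁ = P(outcome | exposed) = 511/2356 = 0.21689
p₀ = P(outcome | unexposed) = 318/2609 = 0.12189
PN = (p₁ − p₀)/p₁ = (0.21689 − 0.12189) / 0.21689 ≈ 0.43804.
Attributable cases ≈ PN × (exposed cases) = 0.43804 × 511 ≈ 223.84.

about 224 cases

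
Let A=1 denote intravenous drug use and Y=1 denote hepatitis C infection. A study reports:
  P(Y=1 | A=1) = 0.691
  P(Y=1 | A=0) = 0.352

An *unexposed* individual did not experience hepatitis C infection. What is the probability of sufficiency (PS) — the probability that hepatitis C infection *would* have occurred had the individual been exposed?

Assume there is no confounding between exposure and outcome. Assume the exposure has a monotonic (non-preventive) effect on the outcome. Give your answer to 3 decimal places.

Let p₁ = 0.691, p₀ = 0.352.
Under exogeneity and monotonicity, PS = (p₁ − p₀) / (1 − p₀).
PS = (0.691 − 0.352) / (1 − 0.352) = 0.339 / 0.648 ≈ 0.5231

PS ≈ 0.523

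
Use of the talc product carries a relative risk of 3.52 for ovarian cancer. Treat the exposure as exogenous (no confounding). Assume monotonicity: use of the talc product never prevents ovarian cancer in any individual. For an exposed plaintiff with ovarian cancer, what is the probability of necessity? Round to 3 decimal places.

PN ≈ 0.716

Under exogeneity and monotonicity, PN = (RR − 1) / RR = 1 − 1/RR.
PN = (3.52 − 1) / 3.52 = 2.52 / 3.52 ≈ 0.7159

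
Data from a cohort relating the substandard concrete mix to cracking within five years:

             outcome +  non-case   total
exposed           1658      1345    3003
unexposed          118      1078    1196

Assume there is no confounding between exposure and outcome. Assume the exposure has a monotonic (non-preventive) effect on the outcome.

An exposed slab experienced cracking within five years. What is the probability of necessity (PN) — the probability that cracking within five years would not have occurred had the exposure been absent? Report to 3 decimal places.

PN ≈ 0.821

p₁ = P(outcome | exposed) = 1658/3003 = 0.55211
p₀ = P(outcome | unexposed) = 118/1196 = 0.098662
Under exogeneity and monotonicity, PN = (p₁ − p₀) / p₁.
PN = (0.55211 − 0.098662) / 0.55211 = 0.45345 / 0.55211 ≈ 0.8213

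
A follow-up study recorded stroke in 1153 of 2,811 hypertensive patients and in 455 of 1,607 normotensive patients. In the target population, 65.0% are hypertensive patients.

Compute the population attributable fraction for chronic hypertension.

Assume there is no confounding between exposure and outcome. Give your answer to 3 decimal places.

PAF ≈ 0.226

p₁ = P(outcome | exposed) = 1153/2811 = 0.41017
p₀ = P(outcome | unexposed) = 455/1607 = 0.28314
Overall risk P(Y=1) = π·p₁ + (1−π)·p₀ = 0.65×0.41017 + 0.35×0.28314 = 0.36571.
Under exogeneity, PAF = [P(Y=1) − p₀] / P(Y=1).
PAF = (0.36571 − 0.28314) / 0.36571 ≈ 0.2258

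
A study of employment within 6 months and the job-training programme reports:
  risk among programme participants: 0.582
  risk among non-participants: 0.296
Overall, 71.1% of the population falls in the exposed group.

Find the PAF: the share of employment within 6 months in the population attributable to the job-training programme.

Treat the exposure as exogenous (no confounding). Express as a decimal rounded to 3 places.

Let p₁ = 0.582, p₀ = 0.296.
Overall risk P(Y=1) = π·p₁ + (1−π)·p₀ = 0.711×0.582 + 0.289×0.296 = 0.49935.
Under exogeneity, PAF = [P(Y=1) − p₀] / P(Y=1).
PAF = (0.49935 − 0.296) / 0.49935 ≈ 0.4072

PAF ≈ 0.407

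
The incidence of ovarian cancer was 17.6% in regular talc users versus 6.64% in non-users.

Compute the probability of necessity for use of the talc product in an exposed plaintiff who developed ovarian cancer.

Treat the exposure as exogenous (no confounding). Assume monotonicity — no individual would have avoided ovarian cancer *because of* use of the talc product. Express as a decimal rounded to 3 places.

PN ≈ 0.623

p₁ = 0.176, p₀ = 0.0664.
Under exogeneity and monotonicity, PN = (p₁ − p₀) / p₁.
PN = (0.176 − 0.0664) / 0.176 = 0.1096 / 0.176 ≈ 0.6227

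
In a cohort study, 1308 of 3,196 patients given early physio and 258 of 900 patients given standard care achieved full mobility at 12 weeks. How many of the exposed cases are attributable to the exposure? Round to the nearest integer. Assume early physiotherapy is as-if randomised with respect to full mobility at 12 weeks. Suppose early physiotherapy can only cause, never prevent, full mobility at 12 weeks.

about 392 cases

p₁ = P(outcome | exposed) = 1308/3196 = 0.40926
p₀ = P(outcome | unexposed) = 258/900 = 0.28667
PN = (p₁ − p₀)/p₁ = (0.40926 − 0.28667) / 0.40926 ≈ 0.29955.
Attributable cases ≈ PN × (exposed cases) = 0.29955 × 1308 ≈ 391.81.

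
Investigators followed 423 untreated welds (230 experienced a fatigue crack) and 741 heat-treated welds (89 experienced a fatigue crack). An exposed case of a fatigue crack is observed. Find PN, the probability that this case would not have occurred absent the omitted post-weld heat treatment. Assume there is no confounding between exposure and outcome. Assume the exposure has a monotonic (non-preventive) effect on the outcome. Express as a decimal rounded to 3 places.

p₁ = P(outcome | exposed) = 230/423 = 0.54374
p₀ = P(outcome | unexposed) = 89/741 = 0.12011
Under exogeneity and monotonicity, PN = (p₁ − p₀) / p₁.
PN = (0.54374 − 0.12011) / 0.54374 = 0.42363 / 0.54374 ≈ 0.7791

PN ≈ 0.779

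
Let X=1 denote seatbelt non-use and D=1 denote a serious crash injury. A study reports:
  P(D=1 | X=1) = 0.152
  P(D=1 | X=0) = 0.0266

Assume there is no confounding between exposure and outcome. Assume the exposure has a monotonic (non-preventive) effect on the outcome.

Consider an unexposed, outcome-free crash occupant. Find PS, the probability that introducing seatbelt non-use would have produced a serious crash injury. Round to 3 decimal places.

PS ≈ 0.129

Let p₁ = 0.152, p₀ = 0.0266.
Under exogeneity and monotonicity, PS = (p₁ − p₀) / (1 − p₀).
PS = (0.152 − 0.0266) / (1 − 0.0266) = 0.1254 / 0.9734 ≈ 0.1288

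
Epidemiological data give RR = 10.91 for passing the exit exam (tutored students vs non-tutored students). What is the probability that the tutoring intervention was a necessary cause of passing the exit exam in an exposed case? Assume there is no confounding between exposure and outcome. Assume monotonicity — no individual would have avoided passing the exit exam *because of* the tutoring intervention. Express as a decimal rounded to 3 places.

Under exogeneity and monotonicity, PN = (RR − 1) / RR = 1 − 1/RR.
PN = (10.91 − 1) / 10.91 = 9.91 / 10.91 ≈ 0.9083

PN ≈ 0.908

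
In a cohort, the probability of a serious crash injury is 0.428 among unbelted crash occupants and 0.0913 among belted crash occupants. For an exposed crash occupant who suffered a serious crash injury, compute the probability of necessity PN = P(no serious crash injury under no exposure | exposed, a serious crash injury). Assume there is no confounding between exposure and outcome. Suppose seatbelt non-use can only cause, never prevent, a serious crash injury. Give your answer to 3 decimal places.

Let p₁ = 0.428, p₀ = 0.0913.
Under exogeneity and monotonicity, PN = (p₁ − p₀) / p₁.
PN = (0.428 − 0.0913) / 0.428 = 0.3367 / 0.428 ≈ 0.7867

PN ≈ 0.787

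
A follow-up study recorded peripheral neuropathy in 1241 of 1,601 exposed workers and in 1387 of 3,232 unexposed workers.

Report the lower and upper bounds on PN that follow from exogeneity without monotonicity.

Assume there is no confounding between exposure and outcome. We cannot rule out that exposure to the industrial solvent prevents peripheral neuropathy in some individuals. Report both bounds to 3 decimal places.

p₁ = P(outcome | exposed) = 1241/1601 = 0.77514
p₀ = P(outcome | unexposed) = 1387/3232 = 0.42915
Under exogeneity alone the bounds on PN are max{0,(p₁−p₀)/p₁} ≤ PN ≤ min{1,(1−p₀)/p₁}.
  lower = (p₁ − p₀)/p₁ = 0.34599 / 0.77514 ≈ 0.4464
  upper = min{1, (1 − p₀)/p₁} = 0.57085 / 0.77514 ≈ 0.7365

0.446 ≤ PN ≤ 0.736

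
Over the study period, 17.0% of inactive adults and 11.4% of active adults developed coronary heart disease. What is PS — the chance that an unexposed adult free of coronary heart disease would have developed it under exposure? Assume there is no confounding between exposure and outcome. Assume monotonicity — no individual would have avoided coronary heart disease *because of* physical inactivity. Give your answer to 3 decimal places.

p₁ = 0.17, p₀ = 0.114.
Under exogeneity and monotonicity, PS = (p₁ − p₀) / (1 − p₀).
PS = (0.17 − 0.114) / (1 − 0.114) = 0.056 / 0.886 ≈ 0.0632

PS ≈ 0.063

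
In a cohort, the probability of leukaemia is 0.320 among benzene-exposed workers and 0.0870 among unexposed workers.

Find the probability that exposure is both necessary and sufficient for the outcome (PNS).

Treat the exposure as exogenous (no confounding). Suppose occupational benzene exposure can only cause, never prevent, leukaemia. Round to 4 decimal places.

PNS ≈ 0.2330

Let p₁ = 0.32, p₀ = 0.087.
Under exogeneity and monotonicity, PNS = p₁ − p₀.
PNS = 0.32 − 0.087 = 0.233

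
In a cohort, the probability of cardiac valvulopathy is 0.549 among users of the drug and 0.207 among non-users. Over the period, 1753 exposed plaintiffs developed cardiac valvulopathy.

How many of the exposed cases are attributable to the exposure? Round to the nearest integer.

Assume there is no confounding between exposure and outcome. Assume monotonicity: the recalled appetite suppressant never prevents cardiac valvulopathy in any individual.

Let p₁ = 0.549, p₀ = 0.207.
PN = (p₁ − p₀)/p₁ = (0.549 − 0.207) / 0.549 ≈ 0.62295.
Attributable cases ≈ PN × (exposed cases) = 0.62295 × 1753 ≈ 1092.03.

about 1092 cases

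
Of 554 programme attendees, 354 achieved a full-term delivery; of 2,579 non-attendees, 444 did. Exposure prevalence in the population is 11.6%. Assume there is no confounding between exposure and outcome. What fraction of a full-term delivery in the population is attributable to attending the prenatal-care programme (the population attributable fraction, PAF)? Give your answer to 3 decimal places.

PAF ≈ 0.239

p₁ = P(outcome | exposed) = 354/554 = 0.63899
p₀ = P(outcome | unexposed) = 444/2579 = 0.17216
Overall risk P(Y=1) = π·p₁ + (1−π)·p₀ = 0.116×0.63899 + 0.884×0.17216 = 0.22631.
Under exogeneity, PAF = [P(Y=1) − p₀] / P(Y=1).
PAF = (0.22631 − 0.17216) / 0.22631 ≈ 0.2393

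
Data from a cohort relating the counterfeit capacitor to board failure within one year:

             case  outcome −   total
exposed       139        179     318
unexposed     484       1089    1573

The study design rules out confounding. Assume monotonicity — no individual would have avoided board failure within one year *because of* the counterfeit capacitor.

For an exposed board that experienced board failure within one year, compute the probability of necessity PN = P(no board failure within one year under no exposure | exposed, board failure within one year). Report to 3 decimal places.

p₁ = P(outcome | exposed) = 139/318 = 0.43711
p₀ = P(outcome | unexposed) = 484/1573 = 0.30769
Under exogeneity and monotonicity, PN = (p₁ − p₀)/p₁.
PN = (0.43711 − 0.30769) / 0.43711 ≈ 0.2961

PN ≈ 0.296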